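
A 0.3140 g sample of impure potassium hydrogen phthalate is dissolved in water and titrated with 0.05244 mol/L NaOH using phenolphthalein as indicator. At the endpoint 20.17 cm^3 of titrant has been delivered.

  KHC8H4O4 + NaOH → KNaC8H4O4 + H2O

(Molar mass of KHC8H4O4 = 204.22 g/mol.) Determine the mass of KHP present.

n(NaOH) = 0.02017 L × 0.05244 mol/L = 1.058 × 10^-3 mol
n(KHC8H4O4) = 1.058 × 10^-3 mol (1:1 ratio)
mass of KHC8H4O4 = 1.058 × 10^-3 × 204.22 g/mol = 0.2160 g

0.2160 g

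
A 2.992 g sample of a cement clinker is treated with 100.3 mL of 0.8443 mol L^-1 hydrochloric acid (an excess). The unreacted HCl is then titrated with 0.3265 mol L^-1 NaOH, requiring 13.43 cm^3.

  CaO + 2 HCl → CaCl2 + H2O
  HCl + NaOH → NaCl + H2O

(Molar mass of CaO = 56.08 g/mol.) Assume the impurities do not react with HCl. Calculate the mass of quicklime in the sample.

n(HCl) added = 0.1003 × 0.8443 = 0.08468 mol
n(NaOH) used in back-titration = 0.01343 × 0.3265 = 4.385 × 10^-3 mol
n(HCl) left over = 4.385 × 10^-3 mol (1:1 ratio)
n(HCl) consumed by analyte = 0.08468 − 4.385 × 10^-3 = 0.08030 mol
From the 1:2 ratio, n(CaO) = 1/2 × 0.08030 = 0.04015 mol
mass of CaO = 0.04015 × 56.08 = 2.252 g

2.252 g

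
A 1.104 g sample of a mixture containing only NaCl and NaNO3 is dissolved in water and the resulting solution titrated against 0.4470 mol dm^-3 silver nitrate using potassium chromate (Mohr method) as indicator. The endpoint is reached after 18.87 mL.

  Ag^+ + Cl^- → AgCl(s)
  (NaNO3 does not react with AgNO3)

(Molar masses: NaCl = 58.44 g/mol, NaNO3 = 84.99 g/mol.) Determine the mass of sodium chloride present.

n(AgNO3) = 0.01887 × 0.4470 = 8.435 × 10^-3 mol
Let x = n(NaCl), y = n(NaNO3).
Titrant: 1x = 8.435 × 10^-3;  mass: 58.44x + 84.99y = 1.104
Solving, x = 8.435 × 10^-3 mol, y = 7.190 × 10^-3 mol
mass of NaCl = 8.435 × 10^-3 × 58.44 = 0.4929 g

0.4929 g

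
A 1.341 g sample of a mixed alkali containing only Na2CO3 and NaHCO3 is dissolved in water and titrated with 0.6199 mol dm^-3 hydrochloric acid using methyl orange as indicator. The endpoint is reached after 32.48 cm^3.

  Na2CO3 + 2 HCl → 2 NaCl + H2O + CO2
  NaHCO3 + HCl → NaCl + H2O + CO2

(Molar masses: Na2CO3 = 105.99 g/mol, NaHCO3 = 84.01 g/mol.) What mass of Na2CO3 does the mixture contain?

n(HCl) = 0.03248 × 0.6199 = 0.02013 mol
Let x = n(Na2CO3), y = n(NaHCO3).
Titrant: 2x + 1y = 0.02013;  mass: 105.99x + 84.01y = 1.341
Solving, x = 5.650 × 10^-3 mol, y = 8.834 × 10^-3 mol
mass of Na2CO3 = 5.650 × 10^-3 × 105.99 = 0.5989 g

0.5989 g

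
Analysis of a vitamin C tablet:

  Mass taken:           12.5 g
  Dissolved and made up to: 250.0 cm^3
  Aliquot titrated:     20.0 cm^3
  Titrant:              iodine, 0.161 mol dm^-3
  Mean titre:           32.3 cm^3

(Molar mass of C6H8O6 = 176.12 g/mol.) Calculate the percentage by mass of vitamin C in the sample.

91.6 %

C6H8O6 + I2 → C6H6O6 + 2 HI
n(I2) per titration = 0.0323 × 0.161 = 5.20 × 10^-3 mol
n(C6H8O6) in each aliquot = 5.20 × 10^-3 mol (1:1 ratio)
n(C6H8O6) in the whole flask = 5.20 × 10^-3 × 250.0/20.0 = 0.0650 mol
mass of C6H8O6 = 0.0650 × 176.12 = 11.4 g
% C6H8O6 = 11.4 / 12.5 × 100 = 91.6 %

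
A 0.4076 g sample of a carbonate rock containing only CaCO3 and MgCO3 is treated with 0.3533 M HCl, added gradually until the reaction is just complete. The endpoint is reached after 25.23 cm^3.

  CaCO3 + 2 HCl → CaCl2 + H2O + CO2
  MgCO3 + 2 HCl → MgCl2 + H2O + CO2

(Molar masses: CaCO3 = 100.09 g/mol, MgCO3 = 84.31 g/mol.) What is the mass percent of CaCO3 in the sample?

n(HCl) = 0.02523 × 0.3533 = 8.914 × 10^-3 mol
Let x = n(CaCO3), y = n(MgCO3).
Titrant: 2x + 2y = 8.914 × 10^-3;  mass: 100.09x + 84.31y = 0.4076
Solving, x = 2.018 × 10^-3 mol, y = 2.439 × 10^-3 mol
mass of CaCO3 = 2.018 × 10^-3 × 100.09 = 0.2020 g
% CaCO3 = 0.2020 / 0.4076 × 100 = 49.55 %

49.55 %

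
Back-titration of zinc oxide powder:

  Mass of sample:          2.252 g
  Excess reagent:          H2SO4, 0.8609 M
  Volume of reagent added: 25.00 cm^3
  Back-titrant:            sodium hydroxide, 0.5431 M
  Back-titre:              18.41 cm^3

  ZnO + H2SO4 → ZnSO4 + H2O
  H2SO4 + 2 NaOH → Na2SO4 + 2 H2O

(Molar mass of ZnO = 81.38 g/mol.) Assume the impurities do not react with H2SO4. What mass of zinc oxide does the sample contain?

1.345 g

n(H2SO4) added = 0.02500 × 0.8609 = 0.02152 mol
n(NaOH) used in back-titration = 0.01841 × 0.5431 = 9.998 × 10^-3 mol
From the 1:2 ratio, n(H2SO4) left over = 1/2 × 9.998 × 10^-3 = 4.999 × 10^-3 mol
n(H2SO4) consumed by analyte = 0.02152 − 4.999 × 10^-3 = 0.01652 mol
n(ZnO) = 0.01652 mol (1:1 ratio)
mass of ZnO = 0.01652 × 81.38 = 1.345 g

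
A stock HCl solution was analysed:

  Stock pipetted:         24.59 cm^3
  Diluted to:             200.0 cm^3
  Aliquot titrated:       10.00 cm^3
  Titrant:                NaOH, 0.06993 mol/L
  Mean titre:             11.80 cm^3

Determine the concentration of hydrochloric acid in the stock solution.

HCl + NaOH → NaCl + H2O
n(NaOH) = 0.01180 × 0.06993 = 8.252 × 10^-4 mol
n(HCl) in the aliquot = 8.252 × 10^-4 mol (1:1 ratio)
[HCl]_dilute = 8.252 × 10^-4 / 0.01000 = 0.08252 mol/L
Dilution factor = 200.0 / 24.59 = 8.133
[HCl]_stock = 0.08252 × 8.133 = 0.6711 mol/L

0.6711 mol/L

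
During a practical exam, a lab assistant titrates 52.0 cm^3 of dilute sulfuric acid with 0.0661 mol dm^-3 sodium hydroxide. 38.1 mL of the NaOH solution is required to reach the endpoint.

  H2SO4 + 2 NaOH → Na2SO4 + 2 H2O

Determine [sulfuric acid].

0.0242 mol/L

n(NaOH) = 0.0381 L × 0.0661 mol/L = 2.52 × 10^-3 mol
From the 1:2 mole ratio, n(H2SO4) = 1/2 × 2.52 × 10^-3 = 1.26 × 10^-3 mol
[H2SO4] = 1.26 × 10^-3 mol / 0.0520 L = 0.0242 mol/L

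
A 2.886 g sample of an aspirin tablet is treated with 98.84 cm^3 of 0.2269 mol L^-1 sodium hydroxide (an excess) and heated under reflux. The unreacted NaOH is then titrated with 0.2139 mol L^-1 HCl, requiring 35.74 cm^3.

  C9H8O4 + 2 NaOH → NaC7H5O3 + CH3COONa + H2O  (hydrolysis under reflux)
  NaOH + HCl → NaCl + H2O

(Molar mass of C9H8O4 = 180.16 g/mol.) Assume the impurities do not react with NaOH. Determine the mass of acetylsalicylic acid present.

1.332 g

n(NaOH) added = 0.09884 × 0.2269 = 0.02243 mol
n(HCl) used in back-titration = 0.03574 × 0.2139 = 7.645 × 10^-3 mol
n(NaOH) left over = 7.645 × 10^-3 mol (1:1 ratio)
n(NaOH) consumed by analyte = 0.02243 − 7.645 × 10^-3 = 0.01478 mol
From the 1:2 ratio, n(C9H8O4) = 1/2 × 0.01478 = 7.391 × 10^-3 mol
mass of C9H8O4 = 7.391 × 10^-3 × 180.16 = 1.332 g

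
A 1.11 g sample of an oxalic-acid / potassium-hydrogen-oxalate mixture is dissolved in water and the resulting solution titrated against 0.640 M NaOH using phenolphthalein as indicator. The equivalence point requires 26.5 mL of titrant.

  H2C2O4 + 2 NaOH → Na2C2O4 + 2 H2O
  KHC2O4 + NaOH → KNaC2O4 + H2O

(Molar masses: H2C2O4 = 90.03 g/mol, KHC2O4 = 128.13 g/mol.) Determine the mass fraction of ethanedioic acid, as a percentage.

n(NaOH) = 0.0265 × 0.640 = 0.0170 mol
Let x = n(H2C2O4), y = n(KHC2O4).
Titrant: 2x + 1y = 0.0170;  mass: 90.03x + 128.13y = 1.11
Solving, x = 6.40 × 10^-3 mol, y = 4.17 × 10^-3 mol
mass of H2C2O4 = 6.40 × 10^-3 × 90.03 = 0.576 g
% H2C2O4 = 0.576 / 1.11 × 100 = 51.9 %

51.9 %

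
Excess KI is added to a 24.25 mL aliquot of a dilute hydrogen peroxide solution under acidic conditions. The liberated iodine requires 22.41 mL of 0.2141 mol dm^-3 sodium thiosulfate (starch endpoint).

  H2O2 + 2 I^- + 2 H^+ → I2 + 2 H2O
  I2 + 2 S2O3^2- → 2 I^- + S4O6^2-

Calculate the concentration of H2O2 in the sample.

0.09893 mol/L

n(S2O3^2-) = 0.02241 × 0.2141 = 4.798 × 10^-3 mol
n(I2) = n(S2O3^2-)/2 = 2.399 × 10^-3 mol
n(H2O2) in the aliquot = 2.399 × 10^-3 mol (1:1 ratio)
[H2O2] = 2.399 × 10^-3 / 0.02425 = 0.09893 mol/L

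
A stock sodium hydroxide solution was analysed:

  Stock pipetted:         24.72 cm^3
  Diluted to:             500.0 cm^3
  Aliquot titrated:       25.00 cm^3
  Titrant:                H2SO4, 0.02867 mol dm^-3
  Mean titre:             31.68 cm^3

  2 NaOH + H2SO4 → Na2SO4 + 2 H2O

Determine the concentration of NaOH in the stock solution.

n(H2SO4) = 0.03168 × 0.02867 = 9.083 × 10^-4 mol
From the 2:1 ratio, n(NaOH) in the aliquot = 2/1 × 9.083 × 10^-4 = 1.817 × 10^-3 mol
[NaOH]_dilute = 1.817 × 10^-3 / 0.02500 = 0.07266 mol/L
Dilution factor = 500.0 / 24.72 = 20.23
[NaOH]_stock = 0.07266 × 20.23 = 1.470 mol/L

1.470 mol/L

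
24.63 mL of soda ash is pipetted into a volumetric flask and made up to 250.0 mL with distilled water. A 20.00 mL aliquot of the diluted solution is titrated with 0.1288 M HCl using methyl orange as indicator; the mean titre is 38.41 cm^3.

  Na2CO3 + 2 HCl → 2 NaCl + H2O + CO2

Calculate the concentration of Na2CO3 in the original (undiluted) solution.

n(HCl) = 0.03841 × 0.1288 = 4.947 × 10^-3 mol
From the 1:2 ratio, n(Na2CO3) in the aliquot = 1/2 × 4.947 × 10^-3 = 2.474 × 10^-3 mol
[Na2CO3]_dilute = 2.474 × 10^-3 / 0.02000 = 0.1237 mol/L
Dilution factor = 250.0 / 24.63 = 10.15
[Na2CO3]_stock = 0.1237 × 10.15 = 1.255 mol/L

1.255 M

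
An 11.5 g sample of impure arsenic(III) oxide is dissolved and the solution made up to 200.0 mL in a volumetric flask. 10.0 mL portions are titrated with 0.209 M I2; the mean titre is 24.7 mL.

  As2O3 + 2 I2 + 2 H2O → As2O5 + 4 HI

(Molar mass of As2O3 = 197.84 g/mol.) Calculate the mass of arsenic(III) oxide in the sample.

10.2 g

n(I2) per titration = 0.0247 × 0.209 = 5.16 × 10^-3 mol
From the 1:2 ratio, n(As2O3) in each aliquot = 1/2 × 5.16 × 10^-3 = 2.58 × 10^-3 mol
n(As2O3) in the whole flask = 2.58 × 10^-3 × 200.0/10.0 = 0.0516 mol
mass of As2O3 = 0.0516 × 197.84 = 10.2 g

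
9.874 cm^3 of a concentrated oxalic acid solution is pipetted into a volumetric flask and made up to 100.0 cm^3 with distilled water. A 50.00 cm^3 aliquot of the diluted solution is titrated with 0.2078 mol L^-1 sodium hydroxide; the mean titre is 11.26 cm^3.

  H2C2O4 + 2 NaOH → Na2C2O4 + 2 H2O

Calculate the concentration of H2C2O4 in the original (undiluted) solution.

n(NaOH) = 0.01126 × 0.2078 = 2.340 × 10^-3 mol
From the 1:2 ratio, n(H2C2O4) in the aliquot = 1/2 × 2.340 × 10^-3 = 1.170 × 10^-3 mol
[H2C2O4]_dilute = 1.170 × 10^-3 / 0.05000 = 0.02340 mol/L
Dilution factor = 100.0 / 9.874 = 10.13
[H2C2O4]_stock = 0.02340 × 10.13 = 0.2370 mol/L

0.2370 mol/L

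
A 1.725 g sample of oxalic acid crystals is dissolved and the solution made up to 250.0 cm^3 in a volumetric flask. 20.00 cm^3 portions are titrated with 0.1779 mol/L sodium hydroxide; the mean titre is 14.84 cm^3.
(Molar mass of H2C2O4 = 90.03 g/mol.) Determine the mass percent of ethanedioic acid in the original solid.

H2C2O4 + 2 NaOH → Na2C2O4 + 2 H2O
n(NaOH) per titration = 0.01484 × 0.1779 = 2.640 × 10^-3 mol
From the 1:2 ratio, n(H2C2O4) in each aliquot = 1/2 × 2.640 × 10^-3 = 1.320 × 10^-3 mol
n(H2C2O4) in the whole flask = 1.320 × 10^-3 × 250.0/20.00 = 0.01650 mol
mass of H2C2O4 = 0.01650 × 90.03 = 1.486 g
% H2C2O4 = 1.486 / 1.725 × 100 = 86.12 %

86.12 %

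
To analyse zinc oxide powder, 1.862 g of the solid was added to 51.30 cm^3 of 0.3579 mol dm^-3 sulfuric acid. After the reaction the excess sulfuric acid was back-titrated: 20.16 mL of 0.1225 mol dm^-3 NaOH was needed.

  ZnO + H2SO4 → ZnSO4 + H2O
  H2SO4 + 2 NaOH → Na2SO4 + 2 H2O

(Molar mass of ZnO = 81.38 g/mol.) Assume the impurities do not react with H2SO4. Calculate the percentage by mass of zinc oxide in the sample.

n(H2SO4) added = 0.05130 × 0.3579 = 0.01836 mol
n(NaOH) used in back-titration = 0.02016 × 0.1225 = 2.470 × 10^-3 mol
From the 1:2 ratio, n(H2SO4) left over = 1/2 × 2.470 × 10^-3 = 1.235 × 10^-3 mol
n(H2SO4) consumed by analyte = 0.01836 − 1.235 × 10^-3 = 0.01713 mol
n(ZnO) = 0.01713 mol (1:1 ratio)
mass of ZnO = 0.01713 × 81.38 = 1.394 g
% ZnO = 1.394 / 1.862 × 100 = 74.85 %

74.85 %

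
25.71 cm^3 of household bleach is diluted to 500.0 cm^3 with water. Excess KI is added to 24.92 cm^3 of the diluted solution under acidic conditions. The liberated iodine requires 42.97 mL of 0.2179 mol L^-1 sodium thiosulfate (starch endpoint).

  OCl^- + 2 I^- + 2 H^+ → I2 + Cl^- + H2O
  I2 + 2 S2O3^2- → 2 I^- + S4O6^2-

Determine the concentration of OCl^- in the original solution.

n(S2O3^2-) = 0.04297 × 0.2179 = 9.363 × 10^-3 mol
n(I2) = n(S2O3^2-)/2 = 4.682 × 10^-3 mol
n(OCl^-) in the aliquot = 4.682 × 10^-3 mol (1:1 ratio)
[OCl^-]_dilute = 4.682 × 10^-3 / 0.02492 = 0.1879 mol/L
[OCl^-]_original = 0.1879 × 500.0/25.71 = 3.654 mol/L

3.654 mol/L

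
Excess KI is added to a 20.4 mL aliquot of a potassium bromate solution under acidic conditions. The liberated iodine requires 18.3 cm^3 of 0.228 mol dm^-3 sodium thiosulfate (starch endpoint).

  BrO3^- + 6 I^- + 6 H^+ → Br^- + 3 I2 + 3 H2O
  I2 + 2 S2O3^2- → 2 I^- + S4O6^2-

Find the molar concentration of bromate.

n(S2O3^2-) = 0.0183 × 0.228 = 4.17 × 10^-3 mol
n(I2) = n(S2O3^2-)/2 = 2.09 × 10^-3 mol
From the 1:3 ratio, n(BrO3^-) in the aliquot = 1/3 × 2.09 × 10^-3 = 6.95 × 10^-4 mol
[BrO3^-] = 6.95 × 10^-4 / 0.0204 = 0.0341 mol/L

0.0341 mol/L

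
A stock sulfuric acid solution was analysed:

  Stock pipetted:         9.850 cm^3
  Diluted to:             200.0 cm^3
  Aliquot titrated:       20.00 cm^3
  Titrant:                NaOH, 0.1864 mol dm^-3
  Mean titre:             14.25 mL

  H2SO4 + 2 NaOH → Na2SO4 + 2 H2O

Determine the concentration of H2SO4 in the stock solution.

1.348 mol/L

n(NaOH) = 0.01425 × 0.1864 = 2.656 × 10^-3 mol
From the 1:2 ratio, n(H2SO4) in the aliquot = 1/2 × 2.656 × 10^-3 = 1.328 × 10^-3 mol
[H2SO4]_dilute = 1.328 × 10^-3 / 0.02000 = 0.06641 mol/L
Dilution factor = 200.0 / 9.850 = 20.30
[H2SO4]_stock = 0.06641 × 20.30 = 1.348 mol/L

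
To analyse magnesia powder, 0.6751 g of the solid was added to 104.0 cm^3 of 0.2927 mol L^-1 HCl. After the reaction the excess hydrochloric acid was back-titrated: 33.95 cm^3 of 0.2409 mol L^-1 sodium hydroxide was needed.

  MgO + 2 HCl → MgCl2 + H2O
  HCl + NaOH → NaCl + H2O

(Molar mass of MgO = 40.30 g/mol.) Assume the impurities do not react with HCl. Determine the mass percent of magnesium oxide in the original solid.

n(HCl) added = 0.1040 × 0.2927 = 0.03044 mol
n(NaOH) used in back-titration = 0.03395 × 0.2409 = 8.179 × 10^-3 mol
n(HCl) left over = 8.179 × 10^-3 mol (1:1 ratio)
n(HCl) consumed by analyte = 0.03044 − 8.179 × 10^-3 = 0.02226 mol
From the 1:2 ratio, n(MgO) = 1/2 × 0.02226 = 0.01113 mol
mass of MgO = 0.01113 × 40.30 = 0.4486 g
% MgO = 0.4486 / 0.6751 × 100 = 66.45 %

66.45 %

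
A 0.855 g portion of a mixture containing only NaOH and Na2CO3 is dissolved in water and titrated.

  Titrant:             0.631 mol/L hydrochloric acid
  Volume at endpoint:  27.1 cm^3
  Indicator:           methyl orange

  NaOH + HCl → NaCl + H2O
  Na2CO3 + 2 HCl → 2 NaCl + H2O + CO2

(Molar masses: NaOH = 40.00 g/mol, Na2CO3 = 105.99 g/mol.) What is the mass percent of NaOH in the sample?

n(HCl) = 0.0271 × 0.631 = 0.0171 mol
Let x = n(NaOH), y = n(Na2CO3).
Titrant: 1x + 2y = 0.0171;  mass: 40.00x + 105.99y = 0.855
Solving, x = 3.94 × 10^-3 mol, y = 6.58 × 10^-3 mol
mass of NaOH = 3.94 × 10^-3 × 40.00 = 0.158 g
% NaOH = 0.158 / 0.855 × 100 = 18.4 %

18.4 %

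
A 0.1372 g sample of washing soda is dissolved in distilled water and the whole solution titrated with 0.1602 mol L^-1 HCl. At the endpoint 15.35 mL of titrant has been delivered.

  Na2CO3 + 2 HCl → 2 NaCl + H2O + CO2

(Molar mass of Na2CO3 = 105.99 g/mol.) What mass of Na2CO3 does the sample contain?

n(HCl) = 0.01535 L × 0.1602 mol/L = 2.459 × 10^-3 mol
From the 1:2 ratio, n(Na2CO3) = 1/2 × 2.459 × 10^-3 = 1.230 × 10^-3 mol
mass of Na2CO3 = 1.230 × 10^-3 × 105.99 g/mol = 0.1303 g

0.1303 g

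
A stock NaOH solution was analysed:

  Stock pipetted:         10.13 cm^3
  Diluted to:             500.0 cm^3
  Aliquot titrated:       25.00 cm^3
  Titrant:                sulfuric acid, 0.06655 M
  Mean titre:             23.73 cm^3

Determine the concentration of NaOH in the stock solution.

6.236 M

2 NaOH + H2SO4 → Na2SO4 + 2 H2O
n(H2SO4) = 0.02373 × 0.06655 = 1.579 × 10^-3 mol
From the 2:1 ratio, n(NaOH) in the aliquot = 2/1 × 1.579 × 10^-3 = 3.158 × 10^-3 mol
[NaOH]_dilute = 3.158 × 10^-3 / 0.02500 = 0.1263 mol/L
Dilution factor = 500.0 / 10.13 = 49.36
[NaOH]_stock = 0.1263 × 49.36 = 6.236 mol/L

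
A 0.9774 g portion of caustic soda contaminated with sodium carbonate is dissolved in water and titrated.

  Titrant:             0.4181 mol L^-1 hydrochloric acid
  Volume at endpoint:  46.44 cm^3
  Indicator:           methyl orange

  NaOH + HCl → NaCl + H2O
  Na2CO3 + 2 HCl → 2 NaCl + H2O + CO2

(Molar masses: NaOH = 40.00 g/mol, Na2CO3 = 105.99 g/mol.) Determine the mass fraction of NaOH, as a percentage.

n(HCl) = 0.04644 × 0.4181 = 0.01942 mol
Let x = n(NaOH), y = n(Na2CO3).
Titrant: 1x + 2y = 0.01942;  mass: 40.00x + 105.99y = 0.9774
Solving, x = 3.969 × 10^-3 mol, y = 7.724 × 10^-3 mol
mass of NaOH = 3.969 × 10^-3 × 40.00 = 0.1588 g
% NaOH = 0.1588 / 0.9774 × 100 = 16.24 %

16.24 %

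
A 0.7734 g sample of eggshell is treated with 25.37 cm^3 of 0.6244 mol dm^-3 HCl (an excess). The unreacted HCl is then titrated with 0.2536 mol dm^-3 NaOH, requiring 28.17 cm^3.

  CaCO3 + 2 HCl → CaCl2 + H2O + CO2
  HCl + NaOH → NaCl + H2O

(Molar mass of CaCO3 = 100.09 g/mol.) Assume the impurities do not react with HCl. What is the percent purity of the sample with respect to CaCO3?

56.28 %

n(HCl) added = 0.02537 × 0.6244 = 0.01584 mol
n(NaOH) used in back-titration = 0.02817 × 0.2536 = 7.144 × 10^-3 mol
n(HCl) left over = 7.144 × 10^-3 mol (1:1 ratio)
n(HCl) consumed by analyte = 0.01584 − 7.144 × 10^-3 = 8.697 × 10^-3 mol
From the 1:2 ratio, n(CaCO3) = 1/2 × 8.697 × 10^-3 = 4.349 × 10^-3 mol
mass of CaCO3 = 4.349 × 10^-3 × 100.09 = 0.4352 g
% CaCO3 = 0.4352 / 0.7734 × 100 = 56.28 %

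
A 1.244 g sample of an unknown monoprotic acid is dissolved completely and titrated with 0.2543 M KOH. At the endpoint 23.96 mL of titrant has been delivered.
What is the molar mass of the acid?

n(KOH) = 0.02396 L × 0.2543 mol/L = 6.093 × 10^-3 mol
n(HA) = 6.093 × 10^-3 mol (1:1 ratio)
M = m / n = 1.244 g / 6.093 × 10^-3 mol = 204.2 g/mol

204.2 g/mol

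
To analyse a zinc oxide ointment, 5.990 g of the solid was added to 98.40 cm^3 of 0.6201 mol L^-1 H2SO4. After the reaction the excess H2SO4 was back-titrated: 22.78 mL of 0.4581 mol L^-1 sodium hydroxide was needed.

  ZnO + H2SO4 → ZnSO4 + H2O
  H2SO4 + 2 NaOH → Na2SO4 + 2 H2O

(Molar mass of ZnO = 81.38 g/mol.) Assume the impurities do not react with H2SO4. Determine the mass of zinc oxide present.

n(H2SO4) added = 0.09840 × 0.6201 = 0.06102 mol
n(NaOH) used in back-titration = 0.02278 × 0.4581 = 0.01044 mol
From the 1:2 ratio, n(H2SO4) left over = 1/2 × 0.01044 = 5.218 × 10^-3 mol
n(H2SO4) consumed by analyte = 0.06102 − 5.218 × 10^-3 = 0.05580 mol
n(ZnO) = 0.05580 mol (1:1 ratio)
mass of ZnO = 0.05580 × 81.38 = 4.541 g

4.541 g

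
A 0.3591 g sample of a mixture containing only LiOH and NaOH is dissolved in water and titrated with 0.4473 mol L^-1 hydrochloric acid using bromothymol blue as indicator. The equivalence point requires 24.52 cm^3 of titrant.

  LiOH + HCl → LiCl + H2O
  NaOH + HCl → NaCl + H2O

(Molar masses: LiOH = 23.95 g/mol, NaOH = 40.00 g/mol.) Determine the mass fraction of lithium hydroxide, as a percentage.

n(HCl) = 0.02452 × 0.4473 = 0.01097 mol
Let x = n(LiOH), y = n(NaOH).
Titrant: 1x + 1y = 0.01097;  mass: 23.95x + 40.00y = 0.3591
Solving, x = 4.960 × 10^-3 mol, y = 6.008 × 10^-3 mol
mass of LiOH = 4.960 × 10^-3 × 23.95 = 0.1188 g
% LiOH = 0.1188 / 0.3591 × 100 = 33.08 %

33.08 %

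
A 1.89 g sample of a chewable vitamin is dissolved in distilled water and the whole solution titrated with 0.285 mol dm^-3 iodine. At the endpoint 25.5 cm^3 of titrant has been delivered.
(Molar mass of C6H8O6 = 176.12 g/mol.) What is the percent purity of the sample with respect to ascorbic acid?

67.7 %

C6H8O6 + I2 → C6H6O6 + 2 HI
n(I2) = 0.0255 L × 0.285 mol/L = 7.27 × 10^-3 mol
n(C6H8O6) = 7.27 × 10^-3 mol (1:1 ratio)
mass of C6H8O6 = 7.27 × 10^-3 × 176.12 g/mol = 1.28 g
% C6H8O6 = 1.28 / 1.89 × 100 = 67.7 %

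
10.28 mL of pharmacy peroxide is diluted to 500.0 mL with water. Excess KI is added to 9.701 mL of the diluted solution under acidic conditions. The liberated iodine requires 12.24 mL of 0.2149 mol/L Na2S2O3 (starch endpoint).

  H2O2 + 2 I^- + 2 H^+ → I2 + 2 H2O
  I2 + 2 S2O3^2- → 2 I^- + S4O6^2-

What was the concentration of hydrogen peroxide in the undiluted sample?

n(S2O3^2-) = 0.01224 × 0.2149 = 2.630 × 10^-3 mol
n(I2) = n(S2O3^2-)/2 = 1.315 × 10^-3 mol
n(H2O2) in the aliquot = 1.315 × 10^-3 mol (1:1 ratio)
[H2O2]_dilute = 1.315 × 10^-3 / 0.009701 = 0.1356 mol/L
[H2O2]_original = 0.1356 × 500.0/10.28 = 6.594 mol/L

6.594 mol/L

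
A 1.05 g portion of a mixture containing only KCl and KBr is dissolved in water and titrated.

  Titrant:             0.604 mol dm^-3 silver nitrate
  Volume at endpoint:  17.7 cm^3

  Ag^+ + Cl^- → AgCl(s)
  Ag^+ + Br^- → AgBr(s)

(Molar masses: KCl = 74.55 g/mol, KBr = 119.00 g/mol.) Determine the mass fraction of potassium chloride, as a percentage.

35.5 %

n(AgNO3) = 0.0177 × 0.604 = 0.0107 mol
Let x = n(KCl), y = n(KBr).
Titrant: 1x + 1y = 0.0107;  mass: 74.55x + 119.00y = 1.05
Solving, x = 5.00 × 10^-3 mol, y = 5.69 × 10^-3 mol
mass of KCl = 5.00 × 10^-3 × 74.55 = 0.373 g
% KCl = 0.373 / 1.05 × 100 = 35.5 %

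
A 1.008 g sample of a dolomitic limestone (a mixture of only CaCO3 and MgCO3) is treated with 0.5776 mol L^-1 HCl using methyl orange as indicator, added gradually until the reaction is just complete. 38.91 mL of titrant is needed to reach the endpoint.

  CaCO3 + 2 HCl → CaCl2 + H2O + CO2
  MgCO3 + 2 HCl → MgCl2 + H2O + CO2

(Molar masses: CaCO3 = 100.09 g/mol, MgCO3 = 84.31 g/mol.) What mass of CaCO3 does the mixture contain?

0.3843 g

n(HCl) = 0.03891 × 0.5776 = 0.02247 mol
Let x = n(CaCO3), y = n(MgCO3).
Titrant: 2x + 2y = 0.02247;  mass: 100.09x + 84.31y = 1.008
Solving, x = 3.840 × 10^-3 mol, y = 7.397 × 10^-3 mol
mass of CaCO3 = 3.840 × 10^-3 × 100.09 = 0.3843 g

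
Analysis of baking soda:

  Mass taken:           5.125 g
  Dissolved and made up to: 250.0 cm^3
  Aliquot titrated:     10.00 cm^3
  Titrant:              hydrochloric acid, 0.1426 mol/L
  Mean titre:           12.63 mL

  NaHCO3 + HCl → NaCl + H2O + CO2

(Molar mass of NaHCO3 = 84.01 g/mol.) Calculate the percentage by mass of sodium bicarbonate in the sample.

73.81 %

n(HCl) per titration = 0.01263 × 0.1426 = 1.801 × 10^-3 mol
n(NaHCO3) in each aliquot = 1.801 × 10^-3 mol (1:1 ratio)
n(NaHCO3) in the whole flask = 1.801 × 10^-3 × 250.0/10.00 = 0.04503 mol
mass of NaHCO3 = 0.04503 × 84.01 = 3.783 g
% NaHCO3 = 3.783 / 5.125 × 100 = 73.81 %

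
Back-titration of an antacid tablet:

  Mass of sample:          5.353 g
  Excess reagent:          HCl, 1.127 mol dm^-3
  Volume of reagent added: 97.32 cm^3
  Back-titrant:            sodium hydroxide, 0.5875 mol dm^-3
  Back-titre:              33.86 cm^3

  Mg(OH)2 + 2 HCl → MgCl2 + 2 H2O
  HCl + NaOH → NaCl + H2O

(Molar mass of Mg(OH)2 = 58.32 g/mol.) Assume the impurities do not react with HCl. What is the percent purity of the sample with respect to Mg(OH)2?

48.91 %

n(HCl) added = 0.09732 × 1.127 = 0.1097 mol
n(NaOH) used in back-titration = 0.03386 × 0.5875 = 0.01989 mol
n(HCl) left over = 0.01989 mol (1:1 ratio)
n(HCl) consumed by analyte = 0.1097 − 0.01989 = 0.08979 mol
From the 1:2 ratio, n(Mg(OH)2) = 1/2 × 0.08979 = 0.04489 mol
mass of Mg(OH)2 = 0.04489 × 58.32 = 2.618 g
% Mg(OH)2 = 2.618 / 5.353 × 100 = 48.91 %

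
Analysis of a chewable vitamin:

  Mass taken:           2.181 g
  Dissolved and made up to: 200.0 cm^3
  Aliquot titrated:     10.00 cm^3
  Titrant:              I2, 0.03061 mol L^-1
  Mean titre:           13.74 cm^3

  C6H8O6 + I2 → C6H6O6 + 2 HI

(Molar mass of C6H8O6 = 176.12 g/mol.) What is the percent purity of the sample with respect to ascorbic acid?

67.93 %

n(I2) per titration = 0.01374 × 0.03061 = 4.206 × 10^-4 mol
n(C6H8O6) in each aliquot = 4.206 × 10^-4 mol (1:1 ratio)
n(C6H8O6) in the whole flask = 4.206 × 10^-4 × 200.0/10.00 = 8.412 × 10^-3 mol
mass of C6H8O6 = 8.412 × 10^-3 × 176.12 = 1.481 g
% C6H8O6 = 1.481 / 2.181 × 100 = 67.93 %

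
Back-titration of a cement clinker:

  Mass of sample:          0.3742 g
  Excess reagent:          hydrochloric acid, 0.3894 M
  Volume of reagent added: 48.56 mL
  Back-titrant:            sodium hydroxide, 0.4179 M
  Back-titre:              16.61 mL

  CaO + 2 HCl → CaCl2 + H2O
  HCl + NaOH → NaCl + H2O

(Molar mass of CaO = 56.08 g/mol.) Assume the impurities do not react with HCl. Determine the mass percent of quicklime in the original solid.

n(HCl) added = 0.04856 × 0.3894 = 0.01891 mol
n(NaOH) used in back-titration = 0.01661 × 0.4179 = 6.941 × 10^-3 mol
n(HCl) left over = 6.941 × 10^-3 mol (1:1 ratio)
n(HCl) consumed by analyte = 0.01891 − 6.941 × 10^-3 = 0.01197 mol
From the 1:2 ratio, n(CaO) = 1/2 × 0.01197 = 5.984 × 10^-3 mol
mass of CaO = 5.984 × 10^-3 × 56.08 = 0.3356 g
% CaO = 0.3356 / 0.3742 × 100 = 89.68 %

89.68 %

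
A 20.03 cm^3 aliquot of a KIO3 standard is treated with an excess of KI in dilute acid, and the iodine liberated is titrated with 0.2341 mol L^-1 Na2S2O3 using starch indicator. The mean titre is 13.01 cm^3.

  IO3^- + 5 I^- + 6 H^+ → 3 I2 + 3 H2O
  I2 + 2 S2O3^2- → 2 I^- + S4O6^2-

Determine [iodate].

0.02534 mol/L

n(S2O3^2-) = 0.01301 × 0.2341 = 3.046 × 10^-3 mol
n(I2) = n(S2O3^2-)/2 = 1.523 × 10^-3 mol
From the 1:3 ratio, n(IO3^-) in the aliquot = 1/3 × 1.523 × 10^-3 = 5.076 × 10^-4 mol
[IO3^-] = 5.076 × 10^-4 / 0.02003 = 0.02534 mol/L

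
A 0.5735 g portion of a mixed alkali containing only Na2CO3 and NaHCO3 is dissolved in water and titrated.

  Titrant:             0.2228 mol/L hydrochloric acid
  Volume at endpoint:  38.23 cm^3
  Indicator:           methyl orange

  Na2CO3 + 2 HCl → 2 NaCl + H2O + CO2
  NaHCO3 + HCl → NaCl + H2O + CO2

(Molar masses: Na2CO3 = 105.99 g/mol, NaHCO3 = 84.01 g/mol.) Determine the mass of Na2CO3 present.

0.2427 g

n(HCl) = 0.03823 × 0.2228 = 8.518 × 10^-3 mol
Let x = n(Na2CO3), y = n(NaHCO3).
Titrant: 2x + 1y = 8.518 × 10^-3;  mass: 105.99x + 84.01y = 0.5735
Solving, x = 2.290 × 10^-3 mol, y = 3.937 × 10^-3 mol
mass of Na2CO3 = 2.290 × 10^-3 × 105.99 = 0.2427 g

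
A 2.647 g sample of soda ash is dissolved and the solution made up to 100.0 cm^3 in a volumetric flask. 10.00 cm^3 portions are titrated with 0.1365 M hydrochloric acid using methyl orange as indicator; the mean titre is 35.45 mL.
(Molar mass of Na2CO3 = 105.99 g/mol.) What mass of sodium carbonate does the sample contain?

Na2CO3 + 2 HCl → 2 NaCl + H2O + CO2
n(HCl) per titration = 0.03545 × 0.1365 = 4.839 × 10^-3 mol
From the 1:2 ratio, n(Na2CO3) in each aliquot = 1/2 × 4.839 × 10^-3 = 2.419 × 10^-3 mol
n(Na2CO3) in the whole flask = 2.419 × 10^-3 × 100.0/10.00 = 0.02419 mol
mass of Na2CO3 = 0.02419 × 105.99 = 2.564 g

2.564 g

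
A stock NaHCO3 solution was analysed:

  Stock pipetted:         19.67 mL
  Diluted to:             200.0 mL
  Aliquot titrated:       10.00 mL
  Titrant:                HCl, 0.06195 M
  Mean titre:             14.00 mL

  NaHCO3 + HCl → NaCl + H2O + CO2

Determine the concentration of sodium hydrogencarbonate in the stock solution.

n(HCl) = 0.01400 × 0.06195 = 8.673 × 10^-4 mol
n(NaHCO3) in the aliquot = 8.673 × 10^-4 mol (1:1 ratio)
[NaHCO3]_dilute = 8.673 × 10^-4 / 0.01000 = 0.08673 mol/L
Dilution factor = 200.0 / 19.67 = 10.17
[NaHCO3]_stock = 0.08673 × 10.17 = 0.8819 mol/L

0.8819 M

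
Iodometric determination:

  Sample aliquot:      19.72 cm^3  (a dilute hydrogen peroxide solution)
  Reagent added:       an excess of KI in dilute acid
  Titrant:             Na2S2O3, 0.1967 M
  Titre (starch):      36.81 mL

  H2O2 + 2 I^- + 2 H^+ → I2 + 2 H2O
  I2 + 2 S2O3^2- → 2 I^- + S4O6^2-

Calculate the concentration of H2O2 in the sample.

0.1836 M

n(S2O3^2-) = 0.03681 × 0.1967 = 7.241 × 10^-3 mol
n(I2) = n(S2O3^2-)/2 = 3.620 × 10^-3 mol
n(H2O2) in the aliquot = 3.620 × 10^-3 mol (1:1 ratio)
[H2O2] = 3.620 × 10^-3 / 0.01972 = 0.1836 mol/L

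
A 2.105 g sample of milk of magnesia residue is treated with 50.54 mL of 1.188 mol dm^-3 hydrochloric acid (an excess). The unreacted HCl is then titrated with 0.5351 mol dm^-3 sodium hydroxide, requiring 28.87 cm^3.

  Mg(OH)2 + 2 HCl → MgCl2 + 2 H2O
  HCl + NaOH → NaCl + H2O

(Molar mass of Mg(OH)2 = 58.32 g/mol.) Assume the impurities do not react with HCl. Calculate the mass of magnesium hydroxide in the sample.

1.300 g

n(HCl) added = 0.05054 × 1.188 = 0.06004 mol
n(NaOH) used in back-titration = 0.02887 × 0.5351 = 0.01545 mol
n(HCl) left over = 0.01545 mol (1:1 ratio)
n(HCl) consumed by analyte = 0.06004 − 0.01545 = 0.04459 mol
From the 1:2 ratio, n(Mg(OH)2) = 1/2 × 0.04459 = 0.02230 mol
mass of Mg(OH)2 = 0.02230 × 58.32 = 1.300 g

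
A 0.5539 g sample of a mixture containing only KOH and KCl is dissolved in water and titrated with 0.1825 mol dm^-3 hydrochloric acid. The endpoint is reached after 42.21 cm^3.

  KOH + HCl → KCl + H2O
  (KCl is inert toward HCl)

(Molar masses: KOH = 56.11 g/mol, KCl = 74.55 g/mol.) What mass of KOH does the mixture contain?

n(HCl) = 0.04221 × 0.1825 = 7.703 × 10^-3 mol
Let x = n(KOH), y = n(KCl).
Titrant: 1x = 7.703 × 10^-3;  mass: 56.11x + 74.55y = 0.5539
Solving, x = 7.703 × 10^-3 mol, y = 1.632 × 10^-3 mol
mass of KOH = 7.703 × 10^-3 × 56.11 = 0.4322 g

0.4322 g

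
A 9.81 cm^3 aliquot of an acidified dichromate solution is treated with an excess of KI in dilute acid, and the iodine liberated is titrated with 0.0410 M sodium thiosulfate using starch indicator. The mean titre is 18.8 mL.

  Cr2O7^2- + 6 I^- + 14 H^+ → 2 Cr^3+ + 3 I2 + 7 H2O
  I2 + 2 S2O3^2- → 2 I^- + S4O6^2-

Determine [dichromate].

n(S2O3^2-) = 0.0188 × 0.0410 = 7.71 × 10^-4 mol
n(I2) = n(S2O3^2-)/2 = 3.85 × 10^-4 mol
From the 1:3 ratio, n(Cr2O7^2-) in the aliquot = 1/3 × 3.85 × 10^-4 = 1.28 × 10^-4 mol
[Cr2O7^2-] = 1.28 × 10^-4 / 0.00981 = 0.0131 mol/L

0.0131 M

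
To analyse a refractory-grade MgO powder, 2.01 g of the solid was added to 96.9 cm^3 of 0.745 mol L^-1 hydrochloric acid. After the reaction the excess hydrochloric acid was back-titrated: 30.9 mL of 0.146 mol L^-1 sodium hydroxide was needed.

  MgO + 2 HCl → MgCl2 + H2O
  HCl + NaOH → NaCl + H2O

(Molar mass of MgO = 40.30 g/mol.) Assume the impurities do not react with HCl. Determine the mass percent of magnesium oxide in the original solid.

n(HCl) added = 0.0969 × 0.745 = 0.0722 mol
n(NaOH) used in back-titration = 0.0309 × 0.146 = 4.51 × 10^-3 mol
n(HCl) left over = 4.51 × 10^-3 mol (1:1 ratio)
n(HCl) consumed by analyte = 0.0722 − 4.51 × 10^-3 = 0.0677 mol
From the 1:2 ratio, n(MgO) = 1/2 × 0.0677 = 0.0338 mol
mass of MgO = 0.0338 × 40.30 = 1.36 g
% MgO = 1.36 / 2.01 × 100 = 67.8 %

67.8 %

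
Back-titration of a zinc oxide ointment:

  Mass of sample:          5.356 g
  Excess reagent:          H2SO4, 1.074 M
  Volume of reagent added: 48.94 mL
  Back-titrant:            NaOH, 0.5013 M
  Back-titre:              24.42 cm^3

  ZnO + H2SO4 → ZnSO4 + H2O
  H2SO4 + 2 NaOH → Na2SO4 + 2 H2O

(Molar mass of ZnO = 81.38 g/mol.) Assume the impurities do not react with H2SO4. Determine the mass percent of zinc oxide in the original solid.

n(H2SO4) added = 0.04894 × 1.074 = 0.05256 mol
n(NaOH) used in back-titration = 0.02442 × 0.5013 = 0.01224 mol
From the 1:2 ratio, n(H2SO4) left over = 1/2 × 0.01224 = 6.121 × 10^-3 mol
n(H2SO4) consumed by analyte = 0.05256 − 6.121 × 10^-3 = 0.04644 mol
n(ZnO) = 0.04644 mol (1:1 ratio)
mass of ZnO = 0.04644 × 81.38 = 3.779 g
% ZnO = 3.779 / 5.356 × 100 = 70.56 %

70.56 %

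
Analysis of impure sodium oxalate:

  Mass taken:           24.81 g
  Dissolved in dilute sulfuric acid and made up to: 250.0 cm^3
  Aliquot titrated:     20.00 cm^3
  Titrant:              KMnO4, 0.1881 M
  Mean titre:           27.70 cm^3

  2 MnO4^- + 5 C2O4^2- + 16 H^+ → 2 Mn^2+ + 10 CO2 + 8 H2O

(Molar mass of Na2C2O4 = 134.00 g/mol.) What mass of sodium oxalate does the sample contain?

21.82 g

n(KMnO4) per titration = 0.02770 × 0.1881 = 5.210 × 10^-3 mol
From the 5:2 ratio, n(Na2C2O4) in each aliquot = 5/2 × 5.210 × 10^-3 = 0.01303 mol
n(Na2C2O4) in the whole flask = 0.01303 × 250.0/20.00 = 0.1628 mol
mass of Na2C2O4 = 0.1628 × 134.00 = 21.82 g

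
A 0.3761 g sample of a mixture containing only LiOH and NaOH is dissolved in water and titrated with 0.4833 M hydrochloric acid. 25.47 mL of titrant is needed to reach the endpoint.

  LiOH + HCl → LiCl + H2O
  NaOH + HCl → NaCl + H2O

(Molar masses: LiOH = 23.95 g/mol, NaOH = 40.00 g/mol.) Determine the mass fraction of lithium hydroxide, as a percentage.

46.14 %

n(HCl) = 0.02547 × 0.4833 = 0.01231 mol
Let x = n(LiOH), y = n(NaOH).
Titrant: 1x + 1y = 0.01231;  mass: 23.95x + 40.00y = 0.3761
Solving, x = 7.245 × 10^-3 mol, y = 5.064 × 10^-3 mol
mass of LiOH = 7.245 × 10^-3 × 23.95 = 0.1735 g
% LiOH = 0.1735 / 0.3761 × 100 = 46.14 %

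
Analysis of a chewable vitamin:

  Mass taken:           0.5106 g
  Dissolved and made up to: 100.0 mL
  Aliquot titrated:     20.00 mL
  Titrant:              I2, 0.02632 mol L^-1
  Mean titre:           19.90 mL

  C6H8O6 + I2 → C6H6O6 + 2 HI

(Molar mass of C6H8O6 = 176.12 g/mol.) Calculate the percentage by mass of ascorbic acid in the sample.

90.33 %

n(I2) per titration = 0.01990 × 0.02632 = 5.238 × 10^-4 mol
n(C6H8O6) in each aliquot = 5.238 × 10^-4 mol (1:1 ratio)
n(C6H8O6) in the whole flask = 5.238 × 10^-4 × 100.0/20.00 = 2.619 × 10^-3 mol
mass of C6H8O6 = 2.619 × 10^-3 × 176.12 = 0.4612 g
% C6H8O6 = 0.4612 / 0.5106 × 100 = 90.33 %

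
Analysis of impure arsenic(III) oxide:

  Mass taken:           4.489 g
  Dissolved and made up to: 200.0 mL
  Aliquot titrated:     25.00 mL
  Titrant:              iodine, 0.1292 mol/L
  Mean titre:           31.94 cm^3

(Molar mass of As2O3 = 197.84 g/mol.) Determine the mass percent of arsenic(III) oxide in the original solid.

As2O3 + 2 I2 + 2 H2O → As2O5 + 4 HI
n(I2) per titration = 0.03194 × 0.1292 = 4.127 × 10^-3 mol
From the 1:2 ratio, n(As2O3) in each aliquot = 1/2 × 4.127 × 10^-3 = 2.063 × 10^-3 mol
n(As2O3) in the whole flask = 2.063 × 10^-3 × 200.0/25.00 = 0.01651 mol
mass of As2O3 = 0.01651 × 197.84 = 3.266 g
% As2O3 = 3.266 / 4.489 × 100 = 72.75 %

72.75 %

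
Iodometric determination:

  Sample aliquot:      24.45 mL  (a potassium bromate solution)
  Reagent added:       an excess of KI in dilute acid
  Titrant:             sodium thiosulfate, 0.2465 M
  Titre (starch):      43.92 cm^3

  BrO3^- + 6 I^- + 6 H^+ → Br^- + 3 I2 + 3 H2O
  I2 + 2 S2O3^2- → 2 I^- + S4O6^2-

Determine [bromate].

n(S2O3^2-) = 0.04392 × 0.2465 = 0.01083 mol
n(I2) = n(S2O3^2-)/2 = 5.413 × 10^-3 mol
From the 1:3 ratio, n(BrO3^-) in the aliquot = 1/3 × 5.413 × 10^-3 = 1.804 × 10^-3 mol
[BrO3^-] = 1.804 × 10^-3 / 0.02445 = 0.07380 mol/L

0.07380 M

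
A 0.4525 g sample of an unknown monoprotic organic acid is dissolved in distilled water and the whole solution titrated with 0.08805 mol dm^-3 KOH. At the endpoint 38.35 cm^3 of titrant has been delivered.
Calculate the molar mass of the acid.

n(KOH) = 0.03835 L × 0.08805 mol/L = 3.377 × 10^-3 mol
n(HA) = 3.377 × 10^-3 mol (1:1 ratio)
M = m / n = 0.4525 g / 3.377 × 10^-3 mol = 134.0 g/mol

134.0 g/mol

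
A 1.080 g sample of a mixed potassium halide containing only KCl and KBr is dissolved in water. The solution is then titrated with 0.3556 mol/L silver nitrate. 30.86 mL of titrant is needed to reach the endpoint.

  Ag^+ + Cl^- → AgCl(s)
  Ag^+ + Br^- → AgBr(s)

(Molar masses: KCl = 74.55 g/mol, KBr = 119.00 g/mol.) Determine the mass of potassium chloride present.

n(AgNO3) = 0.03086 × 0.3556 = 0.01097 mol
Let x = n(KCl), y = n(KBr).
Titrant: 1x + 1y = 0.01097;  mass: 74.55x + 119.00y = 1.080
Solving, x = 5.082 × 10^-3 mol, y = 5.892 × 10^-3 mol
mass of KCl = 5.082 × 10^-3 × 74.55 = 0.3788 g

0.3788 g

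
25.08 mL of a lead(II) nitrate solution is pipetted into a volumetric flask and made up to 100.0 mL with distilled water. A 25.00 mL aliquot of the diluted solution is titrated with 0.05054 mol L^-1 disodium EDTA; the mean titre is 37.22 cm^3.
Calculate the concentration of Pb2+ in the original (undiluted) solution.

Pb^2+ + EDTA^4- → [Pb(EDTA)]^2-
n(EDTA) = 0.03722 × 0.05054 = 1.881 × 10^-3 mol
n(Pb2+) in the aliquot = 1.881 × 10^-3 mol (1:1 ratio)
[Pb2+]_dilute = 1.881 × 10^-3 / 0.02500 = 0.07524 mol/L
Dilution factor = 100.0 / 25.08 = 3.987
[Pb2+]_stock = 0.07524 × 3.987 = 0.3000 mol/L

0.3000 mol/L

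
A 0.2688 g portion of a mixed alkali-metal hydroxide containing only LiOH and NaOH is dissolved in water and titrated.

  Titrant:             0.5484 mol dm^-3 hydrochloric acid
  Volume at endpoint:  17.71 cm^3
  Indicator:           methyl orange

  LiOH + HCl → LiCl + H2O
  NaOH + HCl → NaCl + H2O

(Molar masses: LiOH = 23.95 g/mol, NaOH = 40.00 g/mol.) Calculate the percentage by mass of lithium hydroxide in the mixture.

n(HCl) = 0.01771 × 0.5484 = 9.712 × 10^-3 mol
Let x = n(LiOH), y = n(NaOH).
Titrant: 1x + 1y = 9.712 × 10^-3;  mass: 23.95x + 40.00y = 0.2688
Solving, x = 7.457 × 10^-3 mol, y = 2.255 × 10^-3 mol
mass of LiOH = 7.457 × 10^-3 × 23.95 = 0.1786 g
% LiOH = 0.1786 / 0.2688 × 100 = 66.44 %

66.44 %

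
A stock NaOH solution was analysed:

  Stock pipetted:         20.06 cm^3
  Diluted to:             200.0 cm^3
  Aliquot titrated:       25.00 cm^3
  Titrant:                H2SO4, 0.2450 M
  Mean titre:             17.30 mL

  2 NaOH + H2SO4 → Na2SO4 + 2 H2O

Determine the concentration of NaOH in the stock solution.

3.381 M

n(H2SO4) = 0.01730 × 0.2450 = 4.239 × 10^-3 mol
From the 2:1 ratio, n(NaOH) in the aliquot = 2/1 × 4.239 × 10^-3 = 8.477 × 10^-3 mol
[NaOH]_dilute = 8.477 × 10^-3 / 0.02500 = 0.3391 mol/L
Dilution factor = 200.0 / 20.06 = 9.970
[NaOH]_stock = 0.3391 × 9.970 = 3.381 mol/L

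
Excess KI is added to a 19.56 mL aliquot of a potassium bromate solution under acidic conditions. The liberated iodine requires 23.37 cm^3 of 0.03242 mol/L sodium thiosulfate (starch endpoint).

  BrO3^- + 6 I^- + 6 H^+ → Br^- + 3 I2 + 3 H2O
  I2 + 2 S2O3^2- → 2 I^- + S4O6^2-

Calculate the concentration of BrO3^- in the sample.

0.006456 mol/L

n(S2O3^2-) = 0.02337 × 0.03242 = 7.577 × 10^-4 mol
n(I2) = n(S2O3^2-)/2 = 3.788 × 10^-4 mol
From the 1:3 ratio, n(BrO3^-) in the aliquot = 1/3 × 3.788 × 10^-4 = 1.263 × 10^-4 mol
[BrO3^-] = 1.263 × 10^-4 / 0.01956 = 0.006456 mol/L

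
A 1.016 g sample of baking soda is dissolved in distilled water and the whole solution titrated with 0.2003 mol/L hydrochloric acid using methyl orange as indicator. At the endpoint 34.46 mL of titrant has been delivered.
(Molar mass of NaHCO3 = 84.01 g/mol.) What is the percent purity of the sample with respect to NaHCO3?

NaHCO3 + HCl → NaCl + H2O + CO2
n(HCl) = 0.03446 L × 0.2003 mol/L = 6.902 × 10^-3 mol
n(NaHCO3) = 6.902 × 10^-3 mol (1:1 ratio)
mass of NaHCO3 = 6.902 × 10^-3 × 84.01 g/mol = 0.5799 g
% NaHCO3 = 0.5799 / 1.016 × 100 = 57.07 %

57.07 %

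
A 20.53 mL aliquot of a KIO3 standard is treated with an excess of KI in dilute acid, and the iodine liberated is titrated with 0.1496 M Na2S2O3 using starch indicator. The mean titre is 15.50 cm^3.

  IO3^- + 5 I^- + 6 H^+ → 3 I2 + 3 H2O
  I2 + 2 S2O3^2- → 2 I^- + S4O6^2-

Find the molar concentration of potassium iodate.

0.01882 M

n(S2O3^2-) = 0.01550 × 0.1496 = 2.319 × 10^-3 mol
n(I2) = n(S2O3^2-)/2 = 1.159 × 10^-3 mol
From the 1:3 ratio, n(IO3^-) in the aliquot = 1/3 × 1.159 × 10^-3 = 3.865 × 10^-4 mol
[IO3^-] = 3.865 × 10^-4 / 0.02053 = 0.01882 mol/L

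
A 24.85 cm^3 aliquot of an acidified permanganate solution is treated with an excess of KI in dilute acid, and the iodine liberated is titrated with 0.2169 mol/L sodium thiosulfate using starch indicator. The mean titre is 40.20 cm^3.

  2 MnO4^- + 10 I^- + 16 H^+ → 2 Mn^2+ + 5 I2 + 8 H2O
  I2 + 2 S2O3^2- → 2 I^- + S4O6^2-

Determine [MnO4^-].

n(S2O3^2-) = 0.04020 × 0.2169 = 8.719 × 10^-3 mol
n(I2) = n(S2O3^2-)/2 = 4.360 × 10^-3 mol
From the 2:5 ratio, n(MnO4^-) in the aliquot = 2/5 × 4.360 × 10^-3 = 1.744 × 10^-3 mol
[MnO4^-] = 1.744 × 10^-3 / 0.02485 = 0.07018 mol/L

0.07018 mol/L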